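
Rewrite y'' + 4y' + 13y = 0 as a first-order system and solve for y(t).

y(t) = C_1e^(-2t)cos(3t) + C_2e^(-2t)sin(3t)

Let x_1 = y, x_2 = y'. Then x_1' = x_2 and x_2' = -13x_1 - 4x_2.
A = [[0,1],[-13,-4]]; det(A-λI) = λ^2 + 4λ + 13.
Eigenvalues λ = -2 ± 3i.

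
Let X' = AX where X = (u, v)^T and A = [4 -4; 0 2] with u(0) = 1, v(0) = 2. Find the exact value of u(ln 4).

-704

A = [[4,-4],[0,2]]; eigenvalues λ = 2, 4.
Eigenvectors: (2,1) for λ=2, (1,0) for λ=4.
From the initial condition, c_1 = 2, c_2 = -3.
u(ln 4) = (2)(4^2)(2) + (-3)(4^4)(1) = -704.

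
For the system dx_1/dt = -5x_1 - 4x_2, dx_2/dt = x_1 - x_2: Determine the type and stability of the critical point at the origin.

A = [[-5,-4],[1,-1]]; det(A-λI) = λ^2 + 6λ + 9.
repeated λ = -3 with a single eigenvector.

stable improper node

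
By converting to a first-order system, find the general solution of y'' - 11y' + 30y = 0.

y(t) = K_1e^(5t) + K_2e^(6t)

Let x_1 = y, x_2 = y'. Then x_1' = x_2 and x_2' = -30x_1 + 11x_2.
A = [[0,1],[-30,11]]; det(A-λI) = λ^2 - 11λ + 30.
Eigenvalues λ = 5, 6 with eigenvectors (1,5), (1,6).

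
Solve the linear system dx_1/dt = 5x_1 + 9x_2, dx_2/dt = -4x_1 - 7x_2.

Coefficient matrix A = [[5, 9], [-4, -7]].
Characteristic polynomial det(A - λI) = λ^2 + 2λ + 1 = 0.
Single eigenvalue λ = -1 with algebraic multiplicity 2.
Eigenvector v = (3,-2); generalized eigenvector w with (A-λI)w=v is (-1,1).
General solution: e^(-t)[c_1·v + c_2·(t·v + w)].

x_1(t) = 3c_1e^(-t) + 3c_2te^(-t) - c_2e^(-t), x_2(t) = -2c_1e^(-t) - 2c_2te^(-t) + c_2e^(-t)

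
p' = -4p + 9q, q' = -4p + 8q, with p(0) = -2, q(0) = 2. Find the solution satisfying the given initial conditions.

Coefficient matrix A = [[-4, 9], [-4, 8]].
Characteristic polynomial det(A - λI) = λ^2 - 4λ + 4 = 0.
Single eigenvalue λ = 2 with algebraic multiplicity 2.
Eigenvector v = (3,2); generalized eigenvector w with (A-λI)w=v is (-2,-1).
General solution: e^(2t)[C_1·v + C_2·(t·v + w)].
Applying p(0)=-2, q(0)=2 gives C_1=6, C_2=10.

p(t) = 30te^(2t) - 2e^(2t), q(t) = 20te^(2t) + 2e^(2t)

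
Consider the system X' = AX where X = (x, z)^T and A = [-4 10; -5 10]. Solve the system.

Coefficient matrix A = [[-4, 10], [-5, 10]].
Characteristic polynomial det(A - λI) = λ^2 - 6λ + 10 = 0.
Eigenvalues λ = 3 ± i (complex conjugate pair).
For λ=3+i: an eigenvector is (1,1) - i(3,2) = (1 - 3i, 1 - 2i).
A real fundamental pair from Re and Im of e^((3+i)t)v: X_1 = e^(3t)(cos(t)·(1,1) + sin(t)·(3,2)), X_2 = e^(3t)(sin(t)·(1,1) - cos(t)·(3,2)).
General solution: C_1X_1 + C_2X_2.

x(t) = 3C_1e^(3t)sin(t) + C_1e^(3t)cos(t) + C_2e^(3t)sin(t) - 3C_2e^(3t)cos(t), z(t) = 2C_1e^(3t)sin(t) + C_1e^(3t)cos(t) + C_2e^(3t)sin(t) - 2C_2e^(3t)cos(t)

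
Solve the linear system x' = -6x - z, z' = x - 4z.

Coefficient matrix A = [[-6, -1], [1, -4]].
Characteristic polynomial det(A - λI) = λ^2 + 10λ + 25 = 0.
Single eigenvalue λ = -5 with algebraic multiplicity 2.
Eigenvector v = (-1,1); generalized eigenvector w with (A-λI)w=v is (-2,3).
General solution: e^(-5t)[K_1·v + K_2·(t·v + w)].

x(t) = -K_1e^(-5t) - K_2te^(-5t) - 2K_2e^(-5t), z(t) = K_1e^(-5t) + K_2te^(-5t) + 3K_2e^(-5t)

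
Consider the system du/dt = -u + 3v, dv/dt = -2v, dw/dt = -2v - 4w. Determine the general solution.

Coefficient matrix A = [[-1, 3, 0], [0, -2, 0], [0, -2, -4]].
det(A - λI) = 0 gives eigenvalues λ = -2, -1, -4.
For λ=-2: eigenvector (-3,1,-1).
For λ=-1: eigenvector (1,0,0).
For λ=-4: eigenvector (0,0,1).
General solution: c_1e^(-2t)(-3,1,-1) + c_2e^(-t)(1,0,0) + c_3e^(-4t)(0,0,1).

u(t) = -3c_1e^(-2t) + c_2e^(-t), v(t) = c_1e^(-2t), w(t) = -c_1e^(-2t) + c_3e^(-4t)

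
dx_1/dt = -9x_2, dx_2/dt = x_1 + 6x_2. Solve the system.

x_1(t) = 3K_1e^(3t) + 3K_2te^(3t) - K_2e^(3t), x_2(t) = -K_1e^(3t) - K_2te^(3t)

Coefficient matrix A = [[0, -9], [1, 6]].
Characteristic polynomial det(A - λI) = λ^2 - 6λ + 9 = 0.
Single eigenvalue λ = 3 with algebraic multiplicity 2.
Eigenvector v = (3,-1); generalized eigenvector w with (A-λI)w=v is (-1,0).
General solution: e^(3t)[K_1·v + K_2·(t·v + w)].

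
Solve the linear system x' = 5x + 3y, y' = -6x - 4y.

x(t) = C_1e^(-t) + C_2e^(2t), y(t) = -2C_1e^(-t) - C_2e^(2t)

Coefficient matrix A = [[5, 3], [-6, -4]].
Characteristic polynomial det(A - λI) = λ^2 - λ - 2 = 0.
Eigenvalues λ = -1, 2.
For λ=-1: (A-λI) row 1 is [6, 3], so an eigenvector is (1, -2).
For λ=2: (A-λI) row 1 is [3, 3], so an eigenvector is (1, -1).
General solution: C_1e^(-t)(1,-2) + C_2e^(2t)(1,-1).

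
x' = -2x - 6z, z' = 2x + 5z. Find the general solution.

Coefficient matrix A = [[-2, -6], [2, 5]].
Characteristic polynomial det(A - λI) = λ^2 - 3λ + 2 = 0.
Eigenvalues λ = 2, 1.
For λ=2: (A-λI) row 1 is [-4, -6], so an eigenvector is (-3, 2).
For λ=1: (A-λI) row 1 is [-3, -6], so an eigenvector is (-2, 1).
General solution: C_1e^(2t)(-3,2) + C_2e^(t)(-2,1).

x(t) = -3C_1e^(2t) - 2C_2e^(t), z(t) = 2C_1e^(2t) + C_2e^(t)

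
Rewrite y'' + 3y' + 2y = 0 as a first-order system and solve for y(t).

y(t) = c_1e^(-2t) + c_2e^(-t)

Let x_1 = y, x_2 = y'. Then x_1' = x_2 and x_2' = -2x_1 - 3x_2.
A = [[0,1],[-2,-3]]; det(A-λI) = λ^2 + 3λ + 2.
Eigenvalues λ = -2, -1 with eigenvectors (1,-2), (1,-1).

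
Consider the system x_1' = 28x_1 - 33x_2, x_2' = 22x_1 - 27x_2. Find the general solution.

Coefficient matrix A = [[28, -33], [22, -27]].
Characteristic polynomial det(A - λI) = λ^2 - λ - 30 = 0.
Eigenvalues λ = -5, 6.
For λ=-5: (A-λI) row 1 is [33, -33], so an eigenvector is (-1, -1).
For λ=6: (A-λI) row 1 is [22, -33], so an eigenvector is (3, 2).
General solution: c_1e^(-5t)(-1,-1) + c_2e^(6t)(3,2).

x_1(t) = -c_1e^(-5t) + 3c_2e^(6t), x_2(t) = -c_1e^(-5t) + 2c_2e^(6t)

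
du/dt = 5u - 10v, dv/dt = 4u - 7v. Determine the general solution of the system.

u(t) = -c_1e^(-t)sin(2t) - 2c_1e^(-t)cos(2t) - 2c_2e^(-t)sin(2t) + c_2e^(-t)cos(2t), v(t) = -c_1e^(-t)sin(2t) - c_1e^(-t)cos(2t) - c_2e^(-t)sin(2t) + c_2e^(-t)cos(2t)

Coefficient matrix A = [[5, -10], [4, -7]].
Characteristic polynomial det(A - λI) = λ^2 + 2λ + 5 = 0.
Eigenvalues λ = -1 ± 2i (complex conjugate pair).
For λ=-1+2i: an eigenvector is (-2,-1) - i(-1,-1) = (-2 + i, -1 + i).
A real fundamental pair from Re and Im of e^((-1+2i)t)v: X_1 = e^(-t)(cos(2t)·(-2,-1) + sin(2t)·(-1,-1)), X_2 = e^(-t)(sin(2t)·(-2,-1) - cos(2t)·(-1,-1)).
General solution: c_1X_1 + c_2X_2.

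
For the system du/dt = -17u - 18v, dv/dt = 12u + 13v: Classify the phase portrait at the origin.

saddle

A = [[-17,-18],[12,13]]; det(A-λI) = λ^2 + 4λ - 5.
λ = -5, 1: opposite signs.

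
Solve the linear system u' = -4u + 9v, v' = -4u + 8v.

u(t) = 3K_1e^(2t) + 3K_2te^(2t) - 2K_2e^(2t), v(t) = 2K_1e^(2t) + 2K_2te^(2t) - K_2e^(2t)

Coefficient matrix A = [[-4, 9], [-4, 8]].
Characteristic polynomial det(A - λI) = λ^2 - 4λ + 4 = 0.
Single eigenvalue λ = 2 with algebraic multiplicity 2.
Eigenvector v = (3,2); generalized eigenvector w with (A-λI)w=v is (-2,-1).
General solution: e^(2t)[K_1·v + K_2·(t·v + w)].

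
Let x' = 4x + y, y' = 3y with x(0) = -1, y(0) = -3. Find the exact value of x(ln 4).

-832

A = [[4,1],[0,3]]; eigenvalues λ = 4, 3.
Eigenvectors: (1,0) for λ=4, (1,-1) for λ=3.
From the initial condition, c_1 = -4, c_2 = 3.
x(ln 4) = (-4)(4^4)(1) + (3)(4^3)(1) = -832.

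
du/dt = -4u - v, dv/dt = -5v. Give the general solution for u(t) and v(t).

u(t) = K_1e^(-4t) - K_2e^(-5t), v(t) = -K_2e^(-5t)

Coefficient matrix A = [[-4, -1], [0, -5]].
Characteristic polynomial det(A - λI) = λ^2 + 9λ + 20 = 0.
Eigenvalues λ = -4, -5.
For λ=-4: (A-λI) row 1 is [0, -1], so an eigenvector is (1, 0).
For λ=-5: (A-λI) row 1 is [1, -1], so an eigenvector is (-1, -1).
General solution: K_1e^(-4t)(1,0) + K_2e^(-5t)(-1,-1).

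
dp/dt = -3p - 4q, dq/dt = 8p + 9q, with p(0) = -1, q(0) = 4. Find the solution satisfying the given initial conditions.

Coefficient matrix A = [[-3, -4], [8, 9]].
Characteristic polynomial det(A - λI) = λ^2 - 6λ + 5 = 0.
Eigenvalues λ = 1, 5.
For λ=1: (A-λI) row 1 is [-4, -4], so an eigenvector is (-1, 1).
For λ=5: (A-λI) row 1 is [-8, -4], so an eigenvector is (-1, 2).
General solution: C_1e^(t)(-1,1) + C_2e^(5t)(-1,2).
Applying p(0)=-1, q(0)=4 gives C_1=-2, C_2=3.

p(t) = -3e^(5t) + 2e^(t), q(t) = 6e^(5t) - 2e^(t)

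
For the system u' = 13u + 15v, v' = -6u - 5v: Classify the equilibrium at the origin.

A = [[13,15],[-6,-5]]; det(A-λI) = λ^2 - 8λ + 25.
λ = 4 ± 3i: positive real part.

unstable spiral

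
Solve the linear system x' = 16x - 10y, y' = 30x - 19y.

x(t) = -2C_1e^(t) - C_2e^(-4t), y(t) = -3C_1e^(t) - 2C_2e^(-4t)

Coefficient matrix A = [[16, -10], [30, -19]].
Characteristic polynomial det(A - λI) = λ^2 + 3λ - 4 = 0.
Eigenvalues λ = 1, -4.
For λ=1: (A-λI) row 1 is [15, -10], so an eigenvector is (-2, -3).
For λ=-4: (A-λI) row 1 is [20, -10], so an eigenvector is (-1, -2).
General solution: C_1e^(t)(-2,-3) + C_2e^(-4t)(-1,-2).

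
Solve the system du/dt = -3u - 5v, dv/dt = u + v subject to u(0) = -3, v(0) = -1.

Coefficient matrix A = [[-3, -5], [1, 1]].
Characteristic polynomial det(A - λI) = λ^2 + 2λ + 2 = 0.
Eigenvalues λ = -1 ± i (complex conjugate pair).
For λ=-1+i: an eigenvector is (2,-1) - i(1,0) = (2 - i, -1).
A real fundamental pair from Re and Im of e^((-1+i)t)v: X_1 = e^(-t)(cos(t)·(2,-1) + sin(t)·(1,0)), X_2 = e^(-t)(sin(t)·(2,-1) - cos(t)·(1,0)).
General solution: K_1X_1 + K_2X_2.
Applying u(0)=-3, v(0)=-1 gives K_1=1, K_2=5.

u(t) = 11e^(-t)sin(t) - 3e^(-t)cos(t), v(t) = -5e^(-t)sin(t) - e^(-t)cos(t)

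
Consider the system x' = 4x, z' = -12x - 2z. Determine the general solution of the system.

x(t) = C_2e^(4t), z(t) = C_1e^(-2t) - 2C_2e^(4t)

Coefficient matrix A = [[4, 0], [-12, -2]].
Characteristic polynomial det(A - λI) = λ^2 - 2λ - 8 = 0.
Eigenvalues λ = -2, 4.
For λ=-2: (A-λI) row 1 is [6, 0], so an eigenvector is (0, 1).
For λ=4: (A-λI) row 2 is [-12, -6], so an eigenvector is (1, -2).
General solution: C_1e^(-2t)(0,1) + C_2e^(4t)(1,-2).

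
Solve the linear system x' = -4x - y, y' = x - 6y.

x(t) = c_1e^(-5t) + c_2te^(-5t) + 3c_2e^(-5t), y(t) = c_1e^(-5t) + c_2te^(-5t) + 2c_2e^(-5t)

Coefficient matrix A = [[-4, -1], [1, -6]].
Characteristic polynomial det(A - λI) = λ^2 + 10λ + 25 = 0.
Single eigenvalue λ = -5 with algebraic multiplicity 2.
Eigenvector v = (1,1); generalized eigenvector w with (A-λI)w=v is (3,2).
General solution: e^(-5t)[c_1·v + c_2·(t·v + w)].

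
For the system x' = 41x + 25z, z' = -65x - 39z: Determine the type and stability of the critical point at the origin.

unstable spiral

A = [[41,25],[-65,-39]]; det(A-λI) = λ^2 - 2λ + 26.
λ = 1 ± 5i: positive real part.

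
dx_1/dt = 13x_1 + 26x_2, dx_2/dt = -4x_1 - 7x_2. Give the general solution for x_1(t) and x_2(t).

x_1(t) = 2K_1e^(3t)sin(2t) + 3K_1e^(3t)cos(2t) + 3K_2e^(3t)sin(2t) - 2K_2e^(3t)cos(2t), x_2(t) = -K_1e^(3t)sin(2t) - K_1e^(3t)cos(2t) - K_2e^(3t)sin(2t) + K_2e^(3t)cos(2t)

Coefficient matrix A = [[13, 26], [-4, -7]].
Characteristic polynomial det(A - λI) = λ^2 - 6λ + 13 = 0.
Eigenvalues λ = 3 ± 2i (complex conjugate pair).
For λ=3+2i: an eigenvector is (3,-1) - i(2,-1) = (3 - 2i, -1 + i).
A real fundamental pair from Re and Im of e^((3+2i)t)v: X_1 = e^(3t)(cos(2t)·(3,-1) + sin(2t)·(2,-1)), X_2 = e^(3t)(sin(2t)·(3,-1) - cos(2t)·(2,-1)).
General solution: K_1X_1 + K_2X_2.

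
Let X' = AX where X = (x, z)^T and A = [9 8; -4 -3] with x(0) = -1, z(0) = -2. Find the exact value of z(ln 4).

3052

A = [[9,8],[-4,-3]]; eigenvalues λ = 1, 5.
Eigenvectors: (-1,1) for λ=1, (2,-1) for λ=5.
From the initial condition, c_1 = -5, c_2 = -3.
z(ln 4) = (-5)(4^1)(1) + (-3)(4^5)(-1) = 3052.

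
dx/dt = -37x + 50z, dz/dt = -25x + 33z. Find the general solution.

Coefficient matrix A = [[-37, 50], [-25, 33]].
Characteristic polynomial det(A - λI) = λ^2 + 4λ + 29 = 0.
Eigenvalues λ = -2 ± 5i (complex conjugate pair).
For λ=-2+5i: an eigenvector is (-3,-2) - i(1,1) = (-3 - i, -2 - i).
A real fundamental pair from Re and Im of e^((-2+5i)t)v: X_1 = e^(-2t)(cos(5t)·(-3,-2) + sin(5t)·(1,1)), X_2 = e^(-2t)(sin(5t)·(-3,-2) - cos(5t)·(1,1)).
General solution: c_1X_1 + c_2X_2.

x(t) = c_1e^(-2t)sin(5t) - 3c_1e^(-2t)cos(5t) - 3c_2e^(-2t)sin(5t) - c_2e^(-2t)cos(5t), z(t) = c_1e^(-2t)sin(5t) - 2c_1e^(-2t)cos(5t) - 2c_2e^(-2t)sin(5t) - c_2e^(-2t)cos(5t)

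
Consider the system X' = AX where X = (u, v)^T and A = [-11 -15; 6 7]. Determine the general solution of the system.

u(t) = C_1e^(-2t)sin(3t) - 2C_1e^(-2t)cos(3t) - 2C_2e^(-2t)sin(3t) - C_2e^(-2t)cos(3t), v(t) = -C_1e^(-2t)sin(3t) + C_1e^(-2t)cos(3t) + C_2e^(-2t)sin(3t) + C_2e^(-2t)cos(3t)

Coefficient matrix A = [[-11, -15], [6, 7]].
Characteristic polynomial det(A - λI) = λ^2 + 4λ + 13 = 0.
Eigenvalues λ = -2 ± 3i (complex conjugate pair).
For λ=-2+3i: an eigenvector is (-2,1) - i(1,-1) = (-2 - i, 1 + i).
A real fundamental pair from Re and Im of e^((-2+3i)t)v: X_1 = e^(-2t)(cos(3t)·(-2,1) + sin(3t)·(1,-1)), X_2 = e^(-2t)(sin(3t)·(-2,1) - cos(3t)·(1,-1)).
General solution: C_1X_1 + C_2X_2.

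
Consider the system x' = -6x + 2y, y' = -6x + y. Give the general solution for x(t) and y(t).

x(t) = 2C_1e^(-3t) - C_2e^(-2t), y(t) = 3C_1e^(-3t) - 2C_2e^(-2t)

Coefficient matrix A = [[-6, 2], [-6, 1]].
Characteristic polynomial det(A - λI) = λ^2 + 5λ + 6 = 0.
Eigenvalues λ = -3, -2.
For λ=-3: (A-λI) row 1 is [-3, 2], so an eigenvector is (2, 3).
For λ=-2: (A-λI) row 1 is [-4, 2], so an eigenvector is (-1, -2).
General solution: C_1e^(-3t)(2,3) + C_2e^(-2t)(-1,-2).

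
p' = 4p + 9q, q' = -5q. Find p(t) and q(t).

p(t) = -K_1e^(-5t) - K_2e^(4t), q(t) = K_1e^(-5t)

Coefficient matrix A = [[4, 9], [0, -5]].
Characteristic polynomial det(A - λI) = λ^2 + λ - 20 = 0.
Eigenvalues λ = -5, 4.
For λ=-5: (A-λI) row 1 is [9, 9], so an eigenvector is (-1, 1).
For λ=4: (A-λI) row 1 is [0, 9], so an eigenvector is (-1, 0).
General solution: K_1e^(-5t)(-1,1) + K_2e^(4t)(-1,0).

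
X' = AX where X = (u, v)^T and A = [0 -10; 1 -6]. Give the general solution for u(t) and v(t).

Coefficient matrix A = [[0, -10], [1, -6]].
Characteristic polynomial det(A - λI) = λ^2 + 6λ + 10 = 0.
Eigenvalues λ = -3 ± i (complex conjugate pair).
For λ=-3+i: an eigenvector is (3,1) - i(-1,0) = (3 + i, 1).
A real fundamental pair from Re and Im of e^((-3+i)t)v: X_1 = e^(-3t)(cos(t)·(3,1) + sin(t)·(-1,0)), X_2 = e^(-3t)(sin(t)·(3,1) - cos(t)·(-1,0)).
General solution: c_1X_1 + c_2X_2.

u(t) = -c_1e^(-3t)sin(t) + 3c_1e^(-3t)cos(t) + 3c_2e^(-3t)sin(t) + c_2e^(-3t)cos(t), v(t) = c_1e^(-3t)cos(t) + c_2e^(-3t)sin(t)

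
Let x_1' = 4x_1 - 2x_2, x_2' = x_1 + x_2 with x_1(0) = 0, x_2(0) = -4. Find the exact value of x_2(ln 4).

128

A = [[4,-2],[1,1]]; eigenvalues λ = 2, 3.
Eigenvectors: (1,1) for λ=2, (-2,-1) for λ=3.
From the initial condition, c_1 = -8, c_2 = -4.
x_2(ln 4) = (-8)(4^2)(1) + (-4)(4^3)(-1) = 128.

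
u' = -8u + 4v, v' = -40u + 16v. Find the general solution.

Coefficient matrix A = [[-8, 4], [-40, 16]].
Characteristic polynomial det(A - λI) = λ^2 - 8λ + 32 = 0.
Eigenvalues λ = 4 ± 4i (complex conjugate pair).
For λ=4+4i: an eigenvector is (-1,-3) - i(0,1) = (-1, -3 - i).
A real fundamental pair from Re and Im of e^((4+4i)t)v: X_1 = e^(4t)(cos(4t)·(-1,-3) + sin(4t)·(0,1)), X_2 = e^(4t)(sin(4t)·(-1,-3) - cos(4t)·(0,1)).
General solution: c_1X_1 + c_2X_2.

u(t) = -c_1e^(4t)cos(4t) - c_2e^(4t)sin(4t), v(t) = c_1e^(4t)sin(4t) - 3c_1e^(4t)cos(4t) - 3c_2e^(4t)sin(4t) - c_2e^(4t)cos(4t)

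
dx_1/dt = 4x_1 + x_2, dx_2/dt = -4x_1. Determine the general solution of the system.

x_1(t) = C_1e^(2t) + C_2te^(2t), x_2(t) = -2C_1e^(2t) - 2C_2te^(2t) + C_2e^(2t)

Coefficient matrix A = [[4, 1], [-4, 0]].
Characteristic polynomial det(A - λI) = λ^2 - 4λ + 4 = 0.
Single eigenvalue λ = 2 with algebraic multiplicity 2.
Eigenvector v = (1,-2); generalized eigenvector w with (A-λI)w=v is (0,1).
General solution: e^(2t)[C_1·v + C_2·(t·v + w)].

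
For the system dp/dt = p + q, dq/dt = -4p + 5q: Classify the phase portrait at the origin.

unstable improper node

A = [[1,1],[-4,5]]; det(A-λI) = λ^2 - 6λ + 9.
repeated λ = 3 with a single eigenvector.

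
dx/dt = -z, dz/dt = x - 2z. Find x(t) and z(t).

Coefficient matrix A = [[0, -1], [1, -2]].
Characteristic polynomial det(A - λI) = λ^2 + 2λ + 1 = 0.
Single eigenvalue λ = -1 with algebraic multiplicity 2.
Eigenvector v = (-1,-1); generalized eigenvector w with (A-λI)w=v is (1,2).
General solution: e^(-t)[K_1·v + K_2·(t·v + w)].

x(t) = -K_1e^(-t) - K_2te^(-t) + K_2e^(-t), z(t) = -K_1e^(-t) - K_2te^(-t) + 2K_2e^(-t)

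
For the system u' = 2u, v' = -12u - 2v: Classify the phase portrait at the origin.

saddle

A = [[2,0],[-12,-2]]; det(A-λI) = λ^2 - 4.
λ = -2, 2: opposite signs.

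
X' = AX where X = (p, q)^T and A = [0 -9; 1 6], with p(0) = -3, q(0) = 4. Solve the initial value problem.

p(t) = -27te^(3t) - 3e^(3t), q(t) = 9te^(3t) + 4e^(3t)

Coefficient matrix A = [[0, -9], [1, 6]].
Characteristic polynomial det(A - λI) = λ^2 - 6λ + 9 = 0.
Single eigenvalue λ = 3 with algebraic multiplicity 2.
Eigenvector v = (-3,1); generalized eigenvector w with (A-λI)w=v is (-2,1).
General solution: e^(3t)[C_1·v + C_2·(t·v + w)].
Applying p(0)=-3, q(0)=4 gives C_1=-5, C_2=9.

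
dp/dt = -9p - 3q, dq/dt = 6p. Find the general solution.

p(t) = C_1e^(-3t) - C_2e^(-6t), q(t) = -2C_1e^(-3t) + C_2e^(-6t)

Coefficient matrix A = [[-9, -3], [6, 0]].
Characteristic polynomial det(A - λI) = λ^2 + 9λ + 18 = 0.
Eigenvalues λ = -3, -6.
For λ=-3: (A-λI) row 1 is [-6, -3], so an eigenvector is (1, -2).
For λ=-6: (A-λI) row 1 is [-3, -3], so an eigenvector is (-1, 1).
General solution: C_1e^(-3t)(1,-2) + C_2e^(-6t)(-1,1).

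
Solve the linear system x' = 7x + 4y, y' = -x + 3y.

x(t) = 2K_1e^(5t) + 2K_2te^(5t) - 3K_2e^(5t), y(t) = -K_1e^(5t) - K_2te^(5t) + 2K_2e^(5t)

Coefficient matrix A = [[7, 4], [-1, 3]].
Characteristic polynomial det(A - λI) = λ^2 - 10λ + 25 = 0.
Single eigenvalue λ = 5 with algebraic multiplicity 2.
Eigenvector v = (2,-1); generalized eigenvector w with (A-λI)w=v is (-3,2).
General solution: e^(5t)[K_1·v + K_2·(t·v + w)].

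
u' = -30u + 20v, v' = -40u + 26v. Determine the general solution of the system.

Coefficient matrix A = [[-30, 20], [-40, 26]].
Characteristic polynomial det(A - λI) = λ^2 + 4λ + 20 = 0.
Eigenvalues λ = -2 ± 4i (complex conjugate pair).
For λ=-2+4i: an eigenvector is (2,3) - i(1,1) = (2 - i, 3 - i).
A real fundamental pair from Re and Im of e^((-2+4i)t)v: X_1 = e^(-2t)(cos(4t)·(2,3) + sin(4t)·(1,1)), X_2 = e^(-2t)(sin(4t)·(2,3) - cos(4t)·(1,1)).
General solution: C_1X_1 + C_2X_2.

u(t) = C_1e^(-2t)sin(4t) + 2C_1e^(-2t)cos(4t) + 2C_2e^(-2t)sin(4t) - C_2e^(-2t)cos(4t), v(t) = C_1e^(-2t)sin(4t) + 3C_1e^(-2t)cos(4t) + 3C_2e^(-2t)sin(4t) - C_2e^(-2t)cos(4t)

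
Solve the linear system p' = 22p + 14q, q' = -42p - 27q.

p(t) = C_1e^(-6t) - 2C_2e^(t), q(t) = -2C_1e^(-6t) + 3C_2e^(t)

Coefficient matrix A = [[22, 14], [-42, -27]].
Characteristic polynomial det(A - λI) = λ^2 + 5λ - 6 = 0.
Eigenvalues λ = -6, 1.
For λ=-6: (A-λI) row 1 is [28, 14], so an eigenvector is (1, -2).
For λ=1: (A-λI) row 1 is [21, 14], so an eigenvector is (-2, 3).
General solution: C_1e^(-6t)(1,-2) + C_2e^(t)(-2,3).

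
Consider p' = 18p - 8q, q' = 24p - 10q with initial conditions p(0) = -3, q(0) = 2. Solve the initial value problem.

Coefficient matrix A = [[18, -8], [24, -10]].
Characteristic polynomial det(A - λI) = λ^2 - 8λ + 12 = 0.
Eigenvalues λ = 2, 6.
For λ=2: (A-λI) row 1 is [16, -8], so an eigenvector is (1, 2).
For λ=6: (A-λI) row 1 is [12, -8], so an eigenvector is (2, 3).
General solution: K_1e^(2t)(1,2) + K_2e^(6t)(2,3).
Applying p(0)=-3, q(0)=2 gives K_1=13, K_2=-8.

p(t) = -16e^(6t) + 13e^(2t), q(t) = -24e^(6t) + 26e^(2t)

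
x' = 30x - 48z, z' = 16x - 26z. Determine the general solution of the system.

Coefficient matrix A = [[30, -48], [16, -26]].
Characteristic polynomial det(A - λI) = λ^2 - 4λ - 12 = 0.
Eigenvalues λ = -2, 6.
For λ=-2: (A-λI) row 1 is [32, -48], so an eigenvector is (-3, -2).
For λ=6: (A-λI) row 1 is [24, -48], so an eigenvector is (2, 1).
General solution: K_1e^(-2t)(-3,-2) + K_2e^(6t)(2,1).

x(t) = -3K_1e^(-2t) + 2K_2e^(6t), z(t) = -2K_1e^(-2t) + K_2e^(6t)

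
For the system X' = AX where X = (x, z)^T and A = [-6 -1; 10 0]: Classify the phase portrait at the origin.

A = [[-6,-1],[10,0]]; det(A-λI) = λ^2 + 6λ + 10.
λ = -3 ± i: negative real part.

stable spiral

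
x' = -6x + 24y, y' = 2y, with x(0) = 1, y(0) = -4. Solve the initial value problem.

x(t) = -12e^(2t) + 13e^(-6t), y(t) = -4e^(2t)

Coefficient matrix A = [[-6, 24], [0, 2]].
Characteristic polynomial det(A - λI) = λ^2 + 4λ - 12 = 0.
Eigenvalues λ = -6, 2.
For λ=-6: (A-λI) row 1 is [0, 24], so an eigenvector is (-1, 0).
For λ=2: (A-λI) row 1 is [-8, 24], so an eigenvector is (3, 1).
General solution: c_1e^(-6t)(-1,0) + c_2e^(2t)(3,1).
Applying x(0)=1, y(0)=-4 gives c_1=-13, c_2=-4.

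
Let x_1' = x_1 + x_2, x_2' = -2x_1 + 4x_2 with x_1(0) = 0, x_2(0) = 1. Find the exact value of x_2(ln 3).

45

A = [[1,1],[-2,4]]; eigenvalues λ = 2, 3.
Eigenvectors: (-1,-1) for λ=2, (-1,-2) for λ=3.
From the initial condition, c_1 = 1, c_2 = -1.
x_2(ln 3) = (1)(3^2)(-1) + (-1)(3^3)(-2) = 45.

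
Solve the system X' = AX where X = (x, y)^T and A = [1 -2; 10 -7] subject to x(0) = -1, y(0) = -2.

Coefficient matrix A = [[1, -2], [10, -7]].
Characteristic polynomial det(A - λI) = λ^2 + 6λ + 13 = 0.
Eigenvalues λ = -3 ± 2i (complex conjugate pair).
For λ=-3+2i: an eigenvector is (0,1) - i(-1,-2) = (0 + i, 1 + 2i).
A real fundamental pair from Re and Im of e^((-3+2i)t)v: X_1 = e^(-3t)(cos(2t)·(0,1) + sin(2t)·(-1,-2)), X_2 = e^(-3t)(sin(2t)·(0,1) - cos(2t)·(-1,-2)).
General solution: c_1X_1 + c_2X_2.
Applying x(0)=-1, y(0)=-2 gives c_1=0, c_2=-1.

x(t) = -e^(-3t)cos(2t), y(t) = -e^(-3t)sin(2t) - 2e^(-3t)cos(2t)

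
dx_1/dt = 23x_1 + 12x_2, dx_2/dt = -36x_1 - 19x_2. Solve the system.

Coefficient matrix A = [[23, 12], [-36, -19]].
Characteristic polynomial det(A - λI) = λ^2 - 4λ - 5 = 0.
Eigenvalues λ = -1, 5.
For λ=-1: (A-λI) row 1 is [24, 12], so an eigenvector is (-1, 2).
For λ=5: (A-λI) row 1 is [18, 12], so an eigenvector is (-2, 3).
General solution: C_1e^(-t)(-1,2) + C_2e^(5t)(-2,3).

x_1(t) = -C_1e^(-t) - 2C_2e^(5t), x_2(t) = 2C_1e^(-t) + 3C_2e^(5t)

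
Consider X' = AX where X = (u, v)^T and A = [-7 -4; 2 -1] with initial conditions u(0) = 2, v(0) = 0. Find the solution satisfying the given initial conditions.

Coefficient matrix A = [[-7, -4], [2, -1]].
Characteristic polynomial det(A - λI) = λ^2 + 8λ + 15 = 0.
Eigenvalues λ = -5, -3.
For λ=-5: (A-λI) row 1 is [-2, -4], so an eigenvector is (2, -1).
For λ=-3: (A-λI) row 1 is [-4, -4], so an eigenvector is (-1, 1).
General solution: C_1e^(-5t)(2,-1) + C_2e^(-3t)(-1,1).
Applying u(0)=2, v(0)=0 gives C_1=2, C_2=2.

u(t) = -2e^(-3t) + 4e^(-5t), v(t) = 2e^(-3t) - 2e^(-5t)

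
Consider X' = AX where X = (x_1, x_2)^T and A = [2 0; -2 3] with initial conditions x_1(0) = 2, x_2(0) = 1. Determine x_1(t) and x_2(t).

x_1(t) = 2e^(2t), x_2(t) = -3e^(3t) + 4e^(2t)

Coefficient matrix A = [[2, 0], [-2, 3]].
Characteristic polynomial det(A - λI) = λ^2 - 5λ + 6 = 0.
Eigenvalues λ = 3, 2.
For λ=3: (A-λI) row 1 is [-1, 0], so an eigenvector is (0, 1).
For λ=2: (A-λI) row 2 is [-2, 1], so an eigenvector is (-1, -2).
General solution: c_1e^(3t)(0,1) + c_2e^(2t)(-1,-2).
Applying x_1(0)=2, x_2(0)=1 gives c_1=-3, c_2=-2.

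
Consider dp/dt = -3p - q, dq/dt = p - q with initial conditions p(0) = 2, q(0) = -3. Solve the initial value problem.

Coefficient matrix A = [[-3, -1], [1, -1]].
Characteristic polynomial det(A - λI) = λ^2 + 4λ + 4 = 0.
Single eigenvalue λ = -2 with algebraic multiplicity 2.
Eigenvector v = (1,-1); generalized eigenvector w with (A-λI)w=v is (0,-1).
General solution: e^(-2t)[C_1·v + C_2·(t·v + w)].
Applying p(0)=2, q(0)=-3 gives C_1=2, C_2=1.

p(t) = te^(-2t) + 2e^(-2t), q(t) = -te^(-2t) - 3e^(-2t)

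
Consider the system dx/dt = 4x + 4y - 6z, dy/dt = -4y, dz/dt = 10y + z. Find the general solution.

x(t) = c_1e^(4t) - 2c_2e^(-4t) + 2c_3e^(t), y(t) = c_2e^(-4t), z(t) = -2c_2e^(-4t) + c_3e^(t)

Coefficient matrix A = [[4, 4, -6], [0, -4, 0], [0, 10, 1]].
det(A - λI) = 0 gives eigenvalues λ = 4, -4, 1.
For λ=4: eigenvector (1,0,0).
For λ=-4: eigenvector (-2,1,-2).
For λ=1: eigenvector (2,0,1).
General solution: c_1e^(4t)(1,0,0) + c_2e^(-4t)(-2,1,-2) + c_3e^(t)(2,0,1).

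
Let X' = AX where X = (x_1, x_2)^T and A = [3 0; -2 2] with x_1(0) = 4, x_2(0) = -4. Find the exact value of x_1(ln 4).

256

A = [[3,0],[-2,2]]; eigenvalues λ = 3, 2.
Eigenvectors: (1,-2) for λ=3, (0,1) for λ=2.
From the initial condition, c_1 = 4, c_2 = 4.
x_1(ln 4) = (4)(4^3)(1) + (4)(4^2)(0) = 256.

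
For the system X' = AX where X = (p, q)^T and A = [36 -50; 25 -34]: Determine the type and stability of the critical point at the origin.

A = [[36,-50],[25,-34]]; det(A-λI) = λ^2 - 2λ + 26.
λ = 1 ± 5i: positive real part.

unstable spiral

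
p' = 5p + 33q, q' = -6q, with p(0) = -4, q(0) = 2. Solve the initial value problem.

p(t) = 2e^(5t) - 6e^(-6t), q(t) = 2e^(-6t)

Coefficient matrix A = [[5, 33], [0, -6]].
Characteristic polynomial det(A - λI) = λ^2 + λ - 30 = 0.
Eigenvalues λ = 5, -6.
For λ=5: (A-λI) row 1 is [0, 33], so an eigenvector is (-1, 0).
For λ=-6: (A-λI) row 1 is [11, 33], so an eigenvector is (3, -1).
General solution: K_1e^(5t)(-1,0) + K_2e^(-6t)(3,-1).
Applying p(0)=-4, q(0)=2 gives K_1=-2, K_2=-2.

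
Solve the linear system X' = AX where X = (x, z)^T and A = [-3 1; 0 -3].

x(t) = -K_1e^(-3t) - K_2te^(-3t) - 3K_2e^(-3t), z(t) = -K_2e^(-3t)

Coefficient matrix A = [[-3, 1], [0, -3]].
Characteristic polynomial det(A - λI) = λ^2 + 6λ + 9 = 0.
Single eigenvalue λ = -3 with algebraic multiplicity 2.
Eigenvector v = (-1,0); generalized eigenvector w with (A-λI)w=v is (-3,-1).
General solution: e^(-3t)[K_1·v + K_2·(t·v + w)].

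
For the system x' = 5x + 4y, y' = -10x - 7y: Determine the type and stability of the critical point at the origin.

stable spiral

A = [[5,4],[-10,-7]]; det(A-λI) = λ^2 + 2λ + 5.
λ = -1 ± 2i: negative real part.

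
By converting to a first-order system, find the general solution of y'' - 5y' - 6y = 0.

Let x_1 = y, x_2 = y'. Then x_1' = x_2 and x_2' = 6x_1 + 5x_2.
A = [[0,1],[6,5]]; det(A-λI) = λ^2 - 5λ - 6.
Eigenvalues λ = 6, -1 with eigenvectors (1,6), (1,-1).

y(t) = K_1e^(6t) + K_2e^(-t)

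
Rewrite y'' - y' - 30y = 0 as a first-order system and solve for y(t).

Let x_1 = y, x_2 = y'. Then x_1' = x_2 and x_2' = 30x_1 + x_2.
A = [[0,1],[30,1]]; det(A-λI) = λ^2 - λ - 30.
Eigenvalues λ = -5, 6 with eigenvectors (1,-5), (1,6).

y(t) = C_1e^(-5t) + C_2e^(6t)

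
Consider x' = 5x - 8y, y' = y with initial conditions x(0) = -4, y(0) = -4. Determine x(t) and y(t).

Coefficient matrix A = [[5, -8], [0, 1]].
Characteristic polynomial det(A - λI) = λ^2 - 6λ + 5 = 0.
Eigenvalues λ = 1, 5.
For λ=1: (A-λI) row 1 is [4, -8], so an eigenvector is (2, 1).
For λ=5: (A-λI) row 1 is [0, -8], so an eigenvector is (-1, 0).
General solution: c_1e^(t)(2,1) + c_2e^(5t)(-1,0).
Applying x(0)=-4, y(0)=-4 gives c_1=-4, c_2=-4.

x(t) = 4e^(5t) - 8e^(t), y(t) = -4e^(t)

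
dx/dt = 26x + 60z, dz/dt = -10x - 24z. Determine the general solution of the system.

Coefficient matrix A = [[26, 60], [-10, -24]].
Characteristic polynomial det(A - λI) = λ^2 - 2λ - 24 = 0.
Eigenvalues λ = 6, -4.
For λ=6: (A-λI) row 1 is [20, 60], so an eigenvector is (3, -1).
For λ=-4: (A-λI) row 1 is [30, 60], so an eigenvector is (2, -1).
General solution: C_1e^(6t)(3,-1) + C_2e^(-4t)(2,-1).

x(t) = 3C_1e^(6t) + 2C_2e^(-4t), z(t) = -C_1e^(6t) - C_2e^(-4t)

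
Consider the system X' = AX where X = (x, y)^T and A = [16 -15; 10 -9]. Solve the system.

Coefficient matrix A = [[16, -15], [10, -9]].
Characteristic polynomial det(A - λI) = λ^2 - 7λ + 6 = 0.
Eigenvalues λ = 1, 6.
For λ=1: (A-λI) row 1 is [15, -15], so an eigenvector is (1, 1).
For λ=6: (A-λI) row 1 is [10, -15], so an eigenvector is (-3, -2).
General solution: K_1e^(t)(1,1) + K_2e^(6t)(-3,-2).

x(t) = K_1e^(t) - 3K_2e^(6t), y(t) = K_1e^(t) - 2K_2e^(6t)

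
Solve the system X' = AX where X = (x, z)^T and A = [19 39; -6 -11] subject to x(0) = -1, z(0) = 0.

Coefficient matrix A = [[19, 39], [-6, -11]].
Characteristic polynomial det(A - λI) = λ^2 - 8λ + 25 = 0.
Eigenvalues λ = 4 ± 3i (complex conjugate pair).
For λ=4+3i: an eigenvector is (-2,1) - i(3,-1) = (-2 - 3i, 1 + i).
A real fundamental pair from Re and Im of e^((4+3i)t)v: X_1 = e^(4t)(cos(3t)·(-2,1) + sin(3t)·(3,-1)), X_2 = e^(4t)(sin(3t)·(-2,1) - cos(3t)·(3,-1)).
General solution: C_1X_1 + C_2X_2.
Applying x(0)=-1, z(0)=0 gives C_1=-1, C_2=1.

x(t) = -5e^(4t)sin(3t) - e^(4t)cos(3t), z(t) = 2e^(4t)sin(3t)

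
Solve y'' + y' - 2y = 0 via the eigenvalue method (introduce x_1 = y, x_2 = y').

y(t) = C_1e^(-2t) + C_2e^(t)

Let x_1 = y, x_2 = y'. Then x_1' = x_2 and x_2' = 2x_1 - x_2.
A = [[0,1],[2,-1]]; det(A-λI) = λ^2 + λ - 2.
Eigenvalues λ = -2, 1 with eigenvectors (1,-2), (1,1).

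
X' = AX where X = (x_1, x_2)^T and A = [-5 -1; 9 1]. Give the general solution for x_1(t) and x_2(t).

x_1(t) = -c_1e^(-2t) - c_2te^(-2t) + c_2e^(-2t), x_2(t) = 3c_1e^(-2t) + 3c_2te^(-2t) - 2c_2e^(-2t)

Coefficient matrix A = [[-5, -1], [9, 1]].
Characteristic polynomial det(A - λI) = λ^2 + 4λ + 4 = 0.
Single eigenvalue λ = -2 with algebraic multiplicity 2.
Eigenvector v = (-1,3); generalized eigenvector w with (A-λI)w=v is (1,-2).
General solution: e^(-2t)[c_1·v + c_2·(t·v + w)].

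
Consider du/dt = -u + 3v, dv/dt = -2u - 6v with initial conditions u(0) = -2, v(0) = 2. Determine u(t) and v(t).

Coefficient matrix A = [[-1, 3], [-2, -6]].
Characteristic polynomial det(A - λI) = λ^2 + 7λ + 12 = 0.
Eigenvalues λ = -3, -4.
For λ=-3: (A-λI) row 1 is [2, 3], so an eigenvector is (-3, 2).
For λ=-4: (A-λI) row 1 is [3, 3], so an eigenvector is (1, -1).
General solution: c_1e^(-3t)(-3,2) + c_2e^(-4t)(1,-1).
Applying u(0)=-2, v(0)=2 gives c_1=0, c_2=-2.

u(t) = -2e^(-4t), v(t) = 2e^(-4t)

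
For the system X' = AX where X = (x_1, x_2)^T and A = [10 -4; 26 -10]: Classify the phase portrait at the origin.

center

A = [[10,-4],[26,-10]]; det(A-λI) = λ^2 + 4.
λ = 0 ± 2i: zero real part.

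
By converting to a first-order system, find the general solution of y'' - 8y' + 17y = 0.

Let x_1 = y, x_2 = y'. Then x_1' = x_2 and x_2' = -17x_1 + 8x_2.
A = [[0,1],[-17,8]]; det(A-λI) = λ^2 - 8λ + 17.
Eigenvalues λ = 4 ± i.

y(t) = C_1e^(4t)cos(t) + C_2e^(4t)sin(t)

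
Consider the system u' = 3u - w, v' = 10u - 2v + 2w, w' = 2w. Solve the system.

u(t) = C_1e^(3t) + C_3e^(2t), v(t) = 2C_1e^(3t) + C_2e^(-2t) + 3C_3e^(2t), w(t) = C_3e^(2t)

Coefficient matrix A = [[3, 0, -1], [10, -2, 2], [0, 0, 2]].
det(A - λI) = 0 gives eigenvalues λ = 3, -2, 2.
For λ=3: eigenvector (1,2,0).
For λ=-2: eigenvector (0,1,0).
For λ=2: eigenvector (1,3,1).
General solution: C_1e^(3t)(1,2,0) + C_2e^(-2t)(0,1,0) + C_3e^(2t)(1,3,1).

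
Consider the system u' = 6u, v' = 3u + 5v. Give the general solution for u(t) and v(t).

u(t) = -C_2e^(6t), v(t) = -C_1e^(5t) - 3C_2e^(6t)

Coefficient matrix A = [[6, 0], [3, 5]].
Characteristic polynomial det(A - λI) = λ^2 - 11λ + 30 = 0.
Eigenvalues λ = 5, 6.
For λ=5: (A-λI) row 1 is [1, 0], so an eigenvector is (0, -1).
For λ=6: (A-λI) row 2 is [3, -1], so an eigenvector is (-1, -3).
General solution: C_1e^(5t)(0,-1) + C_2e^(6t)(-1,-3).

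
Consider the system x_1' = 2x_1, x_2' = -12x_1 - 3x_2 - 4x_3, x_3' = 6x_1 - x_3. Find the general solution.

x_1(t) = C_1e^(2t), x_2(t) = -4C_1e^(2t) + C_2e^(-3t) - 2C_3e^(-t), x_3(t) = 2C_1e^(2t) + C_3e^(-t)

Coefficient matrix A = [[2, 0, 0], [-12, -3, -4], [6, 0, -1]].
det(A - λI) = 0 gives eigenvalues λ = 2, -3, -1.
For λ=2: eigenvector (1,-4,2).
For λ=-3: eigenvector (0,1,0).
For λ=-1: eigenvector (0,-2,1).
General solution: C_1e^(2t)(1,-4,2) + C_2e^(-3t)(0,1,0) + C_3e^(-t)(0,-2,1).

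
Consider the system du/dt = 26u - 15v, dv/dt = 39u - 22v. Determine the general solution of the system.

Coefficient matrix A = [[26, -15], [39, -22]].
Characteristic polynomial det(A - λI) = λ^2 - 4λ + 13 = 0.
Eigenvalues λ = 2 ± 3i (complex conjugate pair).
For λ=2+3i: an eigenvector is (2,3) - i(1,2) = (2 - i, 3 - 2i).
A real fundamental pair from Re and Im of e^((2+3i)t)v: X_1 = e^(2t)(cos(3t)·(2,3) + sin(3t)·(1,2)), X_2 = e^(2t)(sin(3t)·(2,3) - cos(3t)·(1,2)).
General solution: K_1X_1 + K_2X_2.

u(t) = K_1e^(2t)sin(3t) + 2K_1e^(2t)cos(3t) + 2K_2e^(2t)sin(3t) - K_2e^(2t)cos(3t), v(t) = 2K_1e^(2t)sin(3t) + 3K_1e^(2t)cos(3t) + 3K_2e^(2t)sin(3t) - 2K_2e^(2t)cos(3t)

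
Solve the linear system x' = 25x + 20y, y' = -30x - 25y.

x(t) = -K_1e^(5t) - 2K_2e^(-5t), y(t) = K_1e^(5t) + 3K_2e^(-5t)

Coefficient matrix A = [[25, 20], [-30, -25]].
Characteristic polynomial det(A - λI) = λ^2 - 25 = 0.
Eigenvalues λ = 5, -5.
For λ=5: (A-λI) row 1 is [20, 20], so an eigenvector is (-1, 1).
For λ=-5: (A-λI) row 1 is [30, 20], so an eigenvector is (-2, 3).
General solution: K_1e^(5t)(-1,1) + K_2e^(-5t)(-2,3).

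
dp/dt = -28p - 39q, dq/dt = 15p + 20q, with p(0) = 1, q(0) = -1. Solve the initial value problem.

p(t) = 5e^(-4t)sin(3t) + e^(-4t)cos(3t), q(t) = -3e^(-4t)sin(3t) - e^(-4t)cos(3t)

Coefficient matrix A = [[-28, -39], [15, 20]].
Characteristic polynomial det(A - λI) = λ^2 + 8λ + 25 = 0.
Eigenvalues λ = -4 ± 3i (complex conjugate pair).
For λ=-4+3i: an eigenvector is (-2,1) - i(3,-2) = (-2 - 3i, 1 + 2i).
A real fundamental pair from Re and Im of e^((-4+3i)t)v: X_1 = e^(-4t)(cos(3t)·(-2,1) + sin(3t)·(3,-2)), X_2 = e^(-4t)(sin(3t)·(-2,1) - cos(3t)·(3,-2)).
General solution: K_1X_1 + K_2X_2.
Applying p(0)=1, q(0)=-1 gives K_1=1, K_2=-1.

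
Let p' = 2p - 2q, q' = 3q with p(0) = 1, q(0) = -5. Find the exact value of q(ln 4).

A = [[2,-2],[0,3]]; eigenvalues λ = 3, 2.
Eigenvectors: (-2,1) for λ=3, (-1,0) for λ=2.
From the initial condition, c_1 = -5, c_2 = 9.
q(ln 4) = (-5)(4^3)(1) + (9)(4^2)(0) = -320.

-320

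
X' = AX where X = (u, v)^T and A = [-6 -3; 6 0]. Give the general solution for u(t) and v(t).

u(t) = -K_1e^(-3t)sin(3t) + K_2e^(-3t)cos(3t), v(t) = K_1e^(-3t)sin(3t) + K_1e^(-3t)cos(3t) + K_2e^(-3t)sin(3t) - K_2e^(-3t)cos(3t)

Coefficient matrix A = [[-6, -3], [6, 0]].
Characteristic polynomial det(A - λI) = λ^2 + 6λ + 18 = 0.
Eigenvalues λ = -3 ± 3i (complex conjugate pair).
For λ=-3+3i: an eigenvector is (0,1) - i(-1,1) = (0 + i, 1 - i).
A real fundamental pair from Re and Im of e^((-3+3i)t)v: X_1 = e^(-3t)(cos(3t)·(0,1) + sin(3t)·(-1,1)), X_2 = e^(-3t)(sin(3t)·(0,1) - cos(3t)·(-1,1)).
General solution: K_1X_1 + K_2X_2.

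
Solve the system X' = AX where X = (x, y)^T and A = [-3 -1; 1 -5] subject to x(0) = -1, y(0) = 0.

Coefficient matrix A = [[-3, -1], [1, -5]].
Characteristic polynomial det(A - λI) = λ^2 + 8λ + 16 = 0.
Single eigenvalue λ = -4 with algebraic multiplicity 2.
Eigenvector v = (-1,-1); generalized eigenvector w with (A-λI)w=v is (0,1).
General solution: e^(-4t)[c_1·v + c_2·(t·v + w)].
Applying x(0)=-1, y(0)=0 gives c_1=1, c_2=1.

x(t) = -te^(-4t) - e^(-4t), y(t) = -te^(-4t)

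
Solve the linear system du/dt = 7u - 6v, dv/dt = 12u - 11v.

Coefficient matrix A = [[7, -6], [12, -11]].
Characteristic polynomial det(A - λI) = λ^2 + 4λ - 5 = 0.
Eigenvalues λ = 1, -5.
For λ=1: (A-λI) row 1 is [6, -6], so an eigenvector is (1, 1).
For λ=-5: (A-λI) row 1 is [12, -6], so an eigenvector is (-1, -2).
General solution: C_1e^(t)(1,1) + C_2e^(-5t)(-1,-2).

u(t) = C_1e^(t) - C_2e^(-5t), v(t) = C_1e^(t) - 2C_2e^(-5t)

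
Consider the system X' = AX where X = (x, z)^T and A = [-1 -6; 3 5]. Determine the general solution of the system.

x(t) = c_1e^(2t)sin(3t) + c_1e^(2t)cos(3t) + c_2e^(2t)sin(3t) - c_2e^(2t)cos(3t), z(t) = -c_1e^(2t)cos(3t) - c_2e^(2t)sin(3t)

Coefficient matrix A = [[-1, -6], [3, 5]].
Characteristic polynomial det(A - λI) = λ^2 - 4λ + 13 = 0.
Eigenvalues λ = 2 ± 3i (complex conjugate pair).
For λ=2+3i: an eigenvector is (1,-1) - i(1,0) = (1 - i, -1).
A real fundamental pair from Re and Im of e^((2+3i)t)v: X_1 = e^(2t)(cos(3t)·(1,-1) + sin(3t)·(1,0)), X_2 = e^(2t)(sin(3t)·(1,-1) - cos(3t)·(1,0)).
General solution: c_1X_1 + c_2X_2.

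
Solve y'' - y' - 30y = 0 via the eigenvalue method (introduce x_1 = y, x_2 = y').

y(t) = c_1e^(-5t) + c_2e^(6t)

Let x_1 = y, x_2 = y'. Then x_1' = x_2 and x_2' = 30x_1 + x_2.
A = [[0,1],[30,1]]; det(A-λI) = λ^2 - λ - 30.
Eigenvalues λ = -5, 6 with eigenvectors (1,-5), (1,6).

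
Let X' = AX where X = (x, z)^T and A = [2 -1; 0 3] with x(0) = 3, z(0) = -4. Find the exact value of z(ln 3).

-108

A = [[2,-1],[0,3]]; eigenvalues λ = 3, 2.
Eigenvectors: (1,-1) for λ=3, (-1,0) for λ=2.
From the initial condition, c_1 = 4, c_2 = 1.
z(ln 3) = (4)(3^3)(-1) + (1)(3^2)(0) = -108.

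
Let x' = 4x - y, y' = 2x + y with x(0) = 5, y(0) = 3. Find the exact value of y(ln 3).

153

A = [[4,-1],[2,1]]; eigenvalues λ = 2, 3.
Eigenvectors: (-1,-2) for λ=2, (-1,-1) for λ=3.
From the initial condition, c_1 = 2, c_2 = -7.
y(ln 3) = (2)(3^2)(-2) + (-7)(3^3)(-1) = 153.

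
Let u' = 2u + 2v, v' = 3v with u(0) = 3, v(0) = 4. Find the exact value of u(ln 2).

44

A = [[2,2],[0,3]]; eigenvalues λ = 2, 3.
Eigenvectors: (-1,0) for λ=2, (-2,-1) for λ=3.
From the initial condition, c_1 = 5, c_2 = -4.
u(ln 2) = (5)(2^2)(-1) + (-4)(2^3)(-2) = 44.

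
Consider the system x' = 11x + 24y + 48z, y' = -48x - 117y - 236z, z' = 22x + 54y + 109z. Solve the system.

Coefficient matrix A = [[11, 24, 48], [-48, -117, -236], [22, 54, 109]].
det(A - λI) = 0 gives eigenvalues λ = -1, 3, 1.
For λ=-1: eigenvector (-2,11,-5).
For λ=3: eigenvector (3,-13,6).
For λ=1: eigenvector (0,-2,1).
General solution: C_1e^(-t)(-2,11,-5) + C_2e^(3t)(3,-13,6) + C_3e^(t)(0,-2,1).

x(t) = -2C_1e^(-t) + 3C_2e^(3t), y(t) = 11C_1e^(-t) - 13C_2e^(3t) - 2C_3e^(t), z(t) = -5C_1e^(-t) + 6C_2e^(3t) + C_3e^(t)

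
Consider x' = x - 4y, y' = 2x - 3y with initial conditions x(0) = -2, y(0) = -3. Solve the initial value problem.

Coefficient matrix A = [[1, -4], [2, -3]].
Characteristic polynomial det(A - λI) = λ^2 + 2λ + 5 = 0.
Eigenvalues λ = -1 ± 2i (complex conjugate pair).
For λ=-1+2i: an eigenvector is (-1,-1) - i(1,0) = (-1 - i, -1).
A real fundamental pair from Re and Im of e^((-1+2i)t)v: X_1 = e^(-t)(cos(2t)·(-1,-1) + sin(2t)·(1,0)), X_2 = e^(-t)(sin(2t)·(-1,-1) - cos(2t)·(1,0)).
General solution: K_1X_1 + K_2X_2.
Applying x(0)=-2, y(0)=-3 gives K_1=3, K_2=-1.

x(t) = 4e^(-t)sin(2t) - 2e^(-t)cos(2t), y(t) = e^(-t)sin(2t) - 3e^(-t)cos(2t)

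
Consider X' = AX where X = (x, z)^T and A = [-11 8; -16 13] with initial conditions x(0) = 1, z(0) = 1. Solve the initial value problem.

Coefficient matrix A = [[-11, 8], [-16, 13]].
Characteristic polynomial det(A - λI) = λ^2 - 2λ - 15 = 0.
Eigenvalues λ = -3, 5.
For λ=-3: (A-λI) row 1 is [-8, 8], so an eigenvector is (1, 1).
For λ=5: (A-λI) row 1 is [-16, 8], so an eigenvector is (1, 2).
General solution: C_1e^(-3t)(1,1) + C_2e^(5t)(1,2).
Applying x(0)=1, z(0)=1 gives C_1=1, C_2=0.

x(t) = e^(-3t), z(t) = e^(-3t)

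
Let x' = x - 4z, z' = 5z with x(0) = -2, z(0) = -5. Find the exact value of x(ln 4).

A = [[1,-4],[0,5]]; eigenvalues λ = 1, 5.
Eigenvectors: (-1,0) for λ=1, (1,-1) for λ=5.
From the initial condition, c_1 = 7, c_2 = 5.
x(ln 4) = (7)(4^1)(-1) + (5)(4^5)(1) = 5092.

5092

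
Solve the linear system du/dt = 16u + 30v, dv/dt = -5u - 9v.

Coefficient matrix A = [[16, 30], [-5, -9]].
Characteristic polynomial det(A - λI) = λ^2 - 7λ + 6 = 0.
Eigenvalues λ = 1, 6.
For λ=1: (A-λI) row 1 is [15, 30], so an eigenvector is (2, -1).
For λ=6: (A-λI) row 1 is [10, 30], so an eigenvector is (-3, 1).
General solution: c_1e^(t)(2,-1) + c_2e^(6t)(-3,1).

u(t) = 2c_1e^(t) - 3c_2e^(6t), v(t) = -c_1e^(t) + c_2e^(6t)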